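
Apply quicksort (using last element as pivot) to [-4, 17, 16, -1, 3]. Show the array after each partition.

Partition 1: pivot=3 at index 2 -> [-4, -1, 3, 17, 16]
Partition 2: pivot=-1 at index 1 -> [-4, -1, 3, 17, 16]
Partition 3: pivot=16 at index 3 -> [-4, -1, 3, 16, 17]


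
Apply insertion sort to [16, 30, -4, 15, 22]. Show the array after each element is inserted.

First element 16 is already 'sorted'
Insert 30: shifted 0 elements -> [16, 30, -4, 15, 22]
Insert -4: shifted 2 elements -> [-4, 16, 30, 15, 22]
Insert 15: shifted 2 elements -> [-4, 15, 16, 30, 22]
Insert 22: shifted 1 elements -> [-4, 15, 16, 22, 30]


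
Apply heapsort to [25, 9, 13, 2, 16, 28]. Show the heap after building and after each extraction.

Build heap: [28, 16, 25, 2, 9, 13]
Extract 28: [25, 16, 13, 2, 9, 28]
Extract 25: [16, 9, 13, 2, 25, 28]
Extract 16: [13, 9, 2, 16, 25, 28]
Extract 13: [9, 2, 13, 16, 25, 28]
Extract 9: [2, 9, 13, 16, 25, 28]


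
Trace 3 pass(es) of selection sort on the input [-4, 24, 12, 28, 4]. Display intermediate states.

Pass 1: Select minimum -4 at index 0, swap -> [-4, 24, 12, 28, 4]
Pass 2: Select minimum 4 at index 4, swap -> [-4, 4, 12, 28, 24]
Pass 3: Select minimum 12 at index 2, swap -> [-4, 4, 12, 28, 24]


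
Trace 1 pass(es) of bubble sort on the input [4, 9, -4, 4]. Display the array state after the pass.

After pass 1: [4, -4, 4, 9] (2 swaps)
Total swaps: 2


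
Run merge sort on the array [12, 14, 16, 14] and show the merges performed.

Divide and conquer:
  Merge [12] + [14] -> [12, 14]
  Merge [16] + [14] -> [14, 16]
  Merge [12, 14] + [14, 16] -> [12, 14, 14, 16]


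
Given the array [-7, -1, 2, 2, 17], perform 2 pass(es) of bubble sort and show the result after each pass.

After pass 1: [-7, -1, 2, 2, 17] (0 swaps)
After pass 2: [-7, -1, 2, 2, 17] (0 swaps)
Total swaps: 0


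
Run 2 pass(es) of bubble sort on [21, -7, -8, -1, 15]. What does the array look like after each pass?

After pass 1: [-7, -8, -1, 15, 21] (4 swaps)
After pass 2: [-8, -7, -1, 15, 21] (1 swaps)
Total swaps: 5


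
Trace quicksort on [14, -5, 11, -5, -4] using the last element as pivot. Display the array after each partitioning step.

Partition 1: pivot=-4 at index 2 -> [-5, -5, -4, 14, 11]
Partition 2: pivot=-5 at index 1 -> [-5, -5, -4, 14, 11]
Partition 3: pivot=11 at index 3 -> [-5, -5, -4, 11, 14]


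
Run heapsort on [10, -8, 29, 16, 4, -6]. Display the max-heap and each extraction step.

Build heap: [29, 16, 10, -8, 4, -6]
Extract 29: [16, 4, 10, -8, -6, 29]
Extract 16: [10, 4, -6, -8, 16, 29]
Extract 10: [4, -8, -6, 10, 16, 29]
Extract 4: [-6, -8, 4, 10, 16, 29]
Extract -6: [-8, -6, 4, 10, 16, 29]


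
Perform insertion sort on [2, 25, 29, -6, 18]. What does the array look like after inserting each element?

First element 2 is already 'sorted'
Insert 25: shifted 0 elements -> [2, 25, 29, -6, 18]
Insert 29: shifted 0 elements -> [2, 25, 29, -6, 18]
Insert -6: shifted 3 elements -> [-6, 2, 25, 29, 18]
Insert 18: shifted 2 elements -> [-6, 2, 18, 25, 29]


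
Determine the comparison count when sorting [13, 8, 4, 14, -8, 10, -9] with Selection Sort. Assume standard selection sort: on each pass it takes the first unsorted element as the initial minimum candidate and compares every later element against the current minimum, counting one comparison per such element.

Pass 1: scan indices 1..6 for the minimum = 6 comparison(s); min is -9, place at index 0 -> [-9, 8, 4, 14, -8, 10, 13]
Pass 2: scan indices 2..6 for the minimum = 5 comparison(s); min is -8, place at index 1 -> [-9, -8, 4, 14, 8, 10, 13]
Pass 3: scan indices 3..6 for the minimum = 4 comparison(s); min is 4, place at index 2 -> [-9, -8, 4, 14, 8, 10, 13]
Pass 4: scan indices 4..6 for the minimum = 3 comparison(s); min is 8, place at index 3 -> [-9, -8, 4, 8, 14, 10, 13]
Pass 5: scan indices 5..6 for the minimum = 2 comparison(s); min is 10, place at index 4 -> [-9, -8, 4, 8, 10, 14, 13]
Pass 6: scan indices 6..6 for the minimum = 1 comparison(s); min is 13, place at index 5 -> [-9, -8, 4, 8, 10, 13, 14]
Selection sort always scans the whole unsorted suffix, so the count is (n-1) + (n-2) + ... + 1 = n(n-1)/2 = 7*6/2 = 21 regardless of the input order.
Total comparisons: 6 + 5 + 4 + 3 + 2 + 1 = 21


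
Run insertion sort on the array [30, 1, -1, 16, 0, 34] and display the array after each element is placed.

First element 30 is already 'sorted'
Insert 1: shifted 1 elements -> [1, 30, -1, 16, 0, 34]
Insert -1: shifted 2 elements -> [-1, 1, 30, 16, 0, 34]
Insert 16: shifted 1 elements -> [-1, 1, 16, 30, 0, 34]
Insert 0: shifted 3 elements -> [-1, 0, 1, 16, 30, 34]
Insert 34: shifted 0 elements -> [-1, 0, 1, 16, 30, 34]


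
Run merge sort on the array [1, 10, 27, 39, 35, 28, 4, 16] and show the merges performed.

Divide and conquer:
  Merge [1] + [10] -> [1, 10]
  Merge [27] + [39] -> [27, 39]
  Merge [1, 10] + [27, 39] -> [1, 10, 27, 39]
  Merge [35] + [28] -> [28, 35]
  Merge [4] + [16] -> [4, 16]
  Merge [28, 35] + [4, 16] -> [4, 16, 28, 35]
  Merge [1, 10, 27, 39] + [4, 16, 28, 35] -> [1, 4, 10, 16, 27, 28, 35, 39]


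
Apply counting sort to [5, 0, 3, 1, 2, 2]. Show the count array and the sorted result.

Count array: [1, 1, 2, 1, 0, 1]
(count[i] = number of elements equal to i)
Cumulative count: [1, 2, 4, 5, 5, 6]
Sorted: [0, 1, 2, 2, 3, 5]


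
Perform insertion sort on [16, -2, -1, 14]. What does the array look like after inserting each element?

First element 16 is already 'sorted'
Insert -2: shifted 1 elements -> [-2, 16, -1, 14]
Insert -1: shifted 1 elements -> [-2, -1, 16, 14]
Insert 14: shifted 1 elements -> [-2, -1, 14, 16]


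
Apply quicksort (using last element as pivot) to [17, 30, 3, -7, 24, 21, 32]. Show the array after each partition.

Partition 1: pivot=32 at index 6 -> [17, 30, 3, -7, 24, 21, 32]
Partition 2: pivot=21 at index 3 -> [17, 3, -7, 21, 24, 30, 32]
Partition 3: pivot=-7 at index 0 -> [-7, 3, 17, 21, 24, 30, 32]
Partition 4: pivot=17 at index 2 -> [-7, 3, 17, 21, 24, 30, 32]
Partition 5: pivot=30 at index 5 -> [-7, 3, 17, 21, 24, 30, 32]


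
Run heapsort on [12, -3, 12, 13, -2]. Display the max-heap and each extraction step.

Build heap: [13, 12, 12, -3, -2]
Extract 13: [12, -2, 12, -3, 13]
Extract 12: [12, -2, -3, 12, 13]
Extract 12: [-2, -3, 12, 12, 13]
Extract -2: [-3, -2, 12, 12, 13]


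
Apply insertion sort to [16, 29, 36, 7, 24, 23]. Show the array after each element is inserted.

First element 16 is already 'sorted'
Insert 29: shifted 0 elements -> [16, 29, 36, 7, 24, 23]
Insert 36: shifted 0 elements -> [16, 29, 36, 7, 24, 23]
Insert 7: shifted 3 elements -> [7, 16, 29, 36, 24, 23]
Insert 24: shifted 2 elements -> [7, 16, 24, 29, 36, 23]
Insert 23: shifted 3 elements -> [7, 16, 23, 24, 29, 36]


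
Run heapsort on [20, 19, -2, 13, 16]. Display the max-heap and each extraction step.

Build heap: [20, 19, -2, 13, 16]
Extract 20: [19, 16, -2, 13, 20]
Extract 19: [16, 13, -2, 19, 20]
Extract 16: [13, -2, 16, 19, 20]
Extract 13: [-2, 13, 16, 19, 20]


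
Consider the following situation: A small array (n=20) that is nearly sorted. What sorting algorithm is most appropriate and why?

Best choice: Insertion sort
Reason: Insertion sort is O(n) for nearly sorted arrays and has low overhead


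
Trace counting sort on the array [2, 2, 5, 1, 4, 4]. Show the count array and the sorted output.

Count array: [0, 1, 2, 0, 2, 1]
(count[i] = number of elements equal to i)
Cumulative count: [0, 1, 3, 3, 5, 6]
Sorted: [1, 2, 2, 4, 4, 5]


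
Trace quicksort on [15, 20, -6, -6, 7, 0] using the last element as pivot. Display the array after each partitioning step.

Partition 1: pivot=0 at index 2 -> [-6, -6, 0, 20, 7, 15]
Partition 2: pivot=-6 at index 1 -> [-6, -6, 0, 20, 7, 15]
Partition 3: pivot=15 at index 4 -> [-6, -6, 0, 7, 15, 20]


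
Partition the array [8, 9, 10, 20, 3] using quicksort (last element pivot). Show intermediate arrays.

Partition 1: pivot=3 at index 0 -> [3, 9, 10, 20, 8]
Partition 2: pivot=8 at index 1 -> [3, 8, 10, 20, 9]
Partition 3: pivot=9 at index 2 -> [3, 8, 9, 20, 10]
Partition 4: pivot=10 at index 3 -> [3, 8, 9, 10, 20]


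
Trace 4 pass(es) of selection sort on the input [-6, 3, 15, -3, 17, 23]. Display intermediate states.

Pass 1: Select minimum -6 at index 0, swap -> [-6, 3, 15, -3, 17, 23]
Pass 2: Select minimum -3 at index 3, swap -> [-6, -3, 15, 3, 17, 23]
Pass 3: Select minimum 3 at index 3, swap -> [-6, -3, 3, 15, 17, 23]
Pass 4: Select minimum 15 at index 3, swap -> [-6, -3, 3, 15, 17, 23]


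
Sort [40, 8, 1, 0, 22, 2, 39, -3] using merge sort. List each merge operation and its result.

Divide and conquer:
  Merge [40] + [8] -> [8, 40]
  Merge [1] + [0] -> [0, 1]
  Merge [8, 40] + [0, 1] -> [0, 1, 8, 40]
  Merge [22] + [2] -> [2, 22]
  Merge [39] + [-3] -> [-3, 39]
  Merge [2, 22] + [-3, 39] -> [-3, 2, 22, 39]
  Merge [0, 1, 8, 40] + [-3, 2, 22, 39] -> [-3, 0, 1, 2, 8, 22, 39, 40]


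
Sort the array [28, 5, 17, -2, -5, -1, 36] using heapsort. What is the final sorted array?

Build heap: [36, 5, 28, -2, -5, -1, 17]
Extract 36: [28, 5, 17, -2, -5, -1, 36]
Extract 28: [17, 5, -1, -2, -5, 28, 36]
Extract 17: [5, -2, -1, -5, 17, 28, 36]
Extract 5: [-1, -2, -5, 5, 17, 28, 36]
Extract -1: [-2, -5, -1, 5, 17, 28, 36]
Extract -2: [-5, -2, -1, 5, 17, 28, 36]


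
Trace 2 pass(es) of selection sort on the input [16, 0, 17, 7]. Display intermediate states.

Pass 1: Select minimum 0 at index 1, swap -> [0, 16, 17, 7]
Pass 2: Select minimum 7 at index 3, swap -> [0, 7, 17, 16]


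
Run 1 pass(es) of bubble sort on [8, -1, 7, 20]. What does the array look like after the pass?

After pass 1: [-1, 7, 8, 20] (2 swaps)
Total swaps: 2


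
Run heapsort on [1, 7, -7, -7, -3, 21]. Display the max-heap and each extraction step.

Build heap: [21, 7, 1, -7, -3, -7]
Extract 21: [7, -3, 1, -7, -7, 21]
Extract 7: [1, -3, -7, -7, 7, 21]
Extract 1: [-3, -7, -7, 1, 7, 21]
Extract -3: [-7, -7, -3, 1, 7, 21]
Extract -7: [-7, -7, -3, 1, 7, 21]


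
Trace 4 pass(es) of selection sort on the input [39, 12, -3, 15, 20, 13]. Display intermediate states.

Pass 1: Select minimum -3 at index 2, swap -> [-3, 12, 39, 15, 20, 13]
Pass 2: Select minimum 12 at index 1, swap -> [-3, 12, 39, 15, 20, 13]
Pass 3: Select minimum 13 at index 5, swap -> [-3, 12, 13, 15, 20, 39]
Pass 4: Select minimum 15 at index 3, swap -> [-3, 12, 13, 15, 20, 39]


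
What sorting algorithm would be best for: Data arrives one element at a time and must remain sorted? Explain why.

Best choice: Insertion sort
Reason: Insertion sort naturally handles online/streaming input by inserting each new element into sorted position


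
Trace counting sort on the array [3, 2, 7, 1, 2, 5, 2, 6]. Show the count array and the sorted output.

Count array: [0, 1, 3, 1, 0, 1, 1, 1]
(count[i] = number of elements equal to i)
Cumulative count: [0, 1, 4, 5, 5, 6, 7, 8]
Sorted: [1, 2, 2, 2, 3, 5, 6, 7]


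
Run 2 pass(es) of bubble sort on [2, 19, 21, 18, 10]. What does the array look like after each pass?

After pass 1: [2, 19, 18, 10, 21] (2 swaps)
After pass 2: [2, 18, 10, 19, 21] (2 swaps)
Total swaps: 4


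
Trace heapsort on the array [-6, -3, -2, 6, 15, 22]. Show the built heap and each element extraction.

Build heap: [22, 15, -2, 6, -3, -6]
Extract 22: [15, 6, -2, -6, -3, 22]
Extract 15: [6, -3, -2, -6, 15, 22]
Extract 6: [-2, -3, -6, 6, 15, 22]
Extract -2: [-3, -6, -2, 6, 15, 22]
Extract -3: [-6, -3, -2, 6, 15, 22]


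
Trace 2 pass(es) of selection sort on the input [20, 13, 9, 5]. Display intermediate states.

Pass 1: Select minimum 5 at index 3, swap -> [5, 13, 9, 20]
Pass 2: Select minimum 9 at index 2, swap -> [5, 9, 13, 20]


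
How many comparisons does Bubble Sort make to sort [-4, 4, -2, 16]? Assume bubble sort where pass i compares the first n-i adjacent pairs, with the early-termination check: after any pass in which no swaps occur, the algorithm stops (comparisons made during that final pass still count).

Pass 1: compare adjacent pairs (0,1)..(2,3) = 3 comparison(s), 1 swap(s) -> [-4, -2, 4, 16]
Pass 2: compare adjacent pairs (0,1)..(1,2) = 2 comparison(s), 0 swap(s) -> [-4, -2, 4, 16]
No swaps in this pass, so bubble sort stops here.
Total comparisons: 3 + 2 = 5


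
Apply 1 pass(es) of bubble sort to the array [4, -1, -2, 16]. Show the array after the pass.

After pass 1: [-1, -2, 4, 16] (2 swaps)
Total swaps: 2


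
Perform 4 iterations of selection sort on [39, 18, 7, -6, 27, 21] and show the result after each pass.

Pass 1: Select minimum -6 at index 3, swap -> [-6, 18, 7, 39, 27, 21]
Pass 2: Select minimum 7 at index 2, swap -> [-6, 7, 18, 39, 27, 21]
Pass 3: Select minimum 18 at index 2, swap -> [-6, 7, 18, 39, 27, 21]
Pass 4: Select minimum 21 at index 5, swap -> [-6, 7, 18, 21, 27, 39]


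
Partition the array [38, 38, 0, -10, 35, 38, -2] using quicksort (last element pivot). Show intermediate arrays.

Partition 1: pivot=-2 at index 1 -> [-10, -2, 0, 38, 35, 38, 38]
Partition 2: pivot=38 at index 6 -> [-10, -2, 0, 38, 35, 38, 38]
Partition 3: pivot=38 at index 5 -> [-10, -2, 0, 38, 35, 38, 38]
Partition 4: pivot=35 at index 3 -> [-10, -2, 0, 35, 38, 38, 38]


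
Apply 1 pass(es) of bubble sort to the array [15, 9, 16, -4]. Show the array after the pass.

After pass 1: [9, 15, -4, 16] (2 swaps)
Total swaps: 2


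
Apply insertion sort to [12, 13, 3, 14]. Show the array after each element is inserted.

First element 12 is already 'sorted'
Insert 13: shifted 0 elements -> [12, 13, 3, 14]
Insert 3: shifted 2 elements -> [3, 12, 13, 14]
Insert 14: shifted 0 elements -> [3, 12, 13, 14]


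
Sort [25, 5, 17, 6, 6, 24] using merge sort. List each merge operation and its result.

Divide and conquer:
  Merge [5] + [17] -> [5, 17]
  Merge [25] + [5, 17] -> [5, 17, 25]
  Merge [6] + [24] -> [6, 24]
  Merge [6] + [6, 24] -> [6, 6, 24]
  Merge [5, 17, 25] + [6, 6, 24] -> [5, 6, 6, 17, 24, 25]


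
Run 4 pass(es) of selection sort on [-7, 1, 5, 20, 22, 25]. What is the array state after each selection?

Pass 1: Select minimum -7 at index 0, swap -> [-7, 1, 5, 20, 22, 25]
Pass 2: Select minimum 1 at index 1, swap -> [-7, 1, 5, 20, 22, 25]
Pass 3: Select minimum 5 at index 2, swap -> [-7, 1, 5, 20, 22, 25]
Pass 4: Select minimum 20 at index 3, swap -> [-7, 1, 5, 20, 22, 25]


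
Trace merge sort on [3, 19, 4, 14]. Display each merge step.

Divide and conquer:
  Merge [3] + [19] -> [3, 19]
  Merge [4] + [14] -> [4, 14]
  Merge [3, 19] + [4, 14] -> [3, 4, 14, 19]


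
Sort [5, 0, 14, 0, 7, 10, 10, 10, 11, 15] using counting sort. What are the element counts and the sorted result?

Count array: [2, 0, 0, 0, 0, 1, 0, 1, 0, 0, 3, 1, 0, 0, 1, 1]
(count[i] = number of elements equal to i)
Cumulative count: [2, 2, 2, 2, 2, 3, 3, 4, 4, 4, 7, 8, 8, 8, 9, 10]
Sorted: [0, 0, 5, 7, 10, 10, 10, 11, 14, 15]


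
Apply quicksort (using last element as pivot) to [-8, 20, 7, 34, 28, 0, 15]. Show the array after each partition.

Partition 1: pivot=15 at index 3 -> [-8, 7, 0, 15, 28, 20, 34]
Partition 2: pivot=0 at index 1 -> [-8, 0, 7, 15, 28, 20, 34]
Partition 3: pivot=34 at index 6 -> [-8, 0, 7, 15, 28, 20, 34]
Partition 4: pivot=20 at index 4 -> [-8, 0, 7, 15, 20, 28, 34]


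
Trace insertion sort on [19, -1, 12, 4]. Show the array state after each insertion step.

First element 19 is already 'sorted'
Insert -1: shifted 1 elements -> [-1, 19, 12, 4]
Insert 12: shifted 1 elements -> [-1, 12, 19, 4]
Insert 4: shifted 2 elements -> [-1, 4, 12, 19]


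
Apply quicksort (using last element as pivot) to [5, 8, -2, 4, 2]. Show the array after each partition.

Partition 1: pivot=2 at index 1 -> [-2, 2, 5, 4, 8]
Partition 2: pivot=8 at index 4 -> [-2, 2, 5, 4, 8]
Partition 3: pivot=4 at index 2 -> [-2, 2, 4, 5, 8]


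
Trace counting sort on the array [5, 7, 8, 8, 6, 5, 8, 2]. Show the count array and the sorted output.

Count array: [0, 0, 1, 0, 0, 2, 1, 1, 3]
(count[i] = number of elements equal to i)
Cumulative count: [0, 0, 1, 1, 1, 3, 4, 5, 8]
Sorted: [2, 5, 5, 6, 7, 8, 8, 8]


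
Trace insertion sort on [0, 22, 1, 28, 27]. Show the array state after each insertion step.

First element 0 is already 'sorted'
Insert 22: shifted 0 elements -> [0, 22, 1, 28, 27]
Insert 1: shifted 1 elements -> [0, 1, 22, 28, 27]
Insert 28: shifted 0 elements -> [0, 1, 22, 28, 27]
Insert 27: shifted 1 elements -> [0, 1, 22, 27, 28]


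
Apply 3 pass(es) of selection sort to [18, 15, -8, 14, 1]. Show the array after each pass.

Pass 1: Select minimum -8 at index 2, swap -> [-8, 15, 18, 14, 1]
Pass 2: Select minimum 1 at index 4, swap -> [-8, 1, 18, 14, 15]
Pass 3: Select minimum 14 at index 3, swap -> [-8, 1, 14, 18, 15]


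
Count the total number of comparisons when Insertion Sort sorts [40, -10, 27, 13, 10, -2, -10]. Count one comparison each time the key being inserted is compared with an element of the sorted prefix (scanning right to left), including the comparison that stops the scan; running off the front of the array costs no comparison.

Insert -10: 40 > -10 (shift), reached front = 1 comparison(s) -> [-10, 40, 27, 13, 10, -2, -10]
Insert 27: 40 > 27 (shift), -10 <= 27 (stop) = 2 comparison(s) -> [-10, 27, 40, 13, 10, -2, -10]
Insert 13: 40 > 13 (shift), 27 > 13 (shift), -10 <= 13 (stop) = 3 comparison(s) -> [-10, 13, 27, 40, 10, -2, -10]
Insert 10: 40 > 10 (shift), 27 > 10 (shift), 13 > 10 (shift), -10 <= 10 (stop) = 4 comparison(s) -> [-10, 10, 13, 27, 40, -2, -10]
Insert -2: 40 > -2 (shift), 27 > -2 (shift), 13 > -2 (shift), 10 > -2 (shift), -10 <= -2 (stop) = 5 comparison(s) -> [-10, -2, 10, 13, 27, 40, -10]
Insert -10: 40 > -10 (shift), 27 > -10 (shift), 13 > -10 (shift), 10 > -10 (shift), -2 > -10 (shift), -10 <= -10 (stop) = 6 comparison(s) -> [-10, -10, -2, 10, 13, 27, 40]
Total comparisons: 1 + 2 + 3 + 4 + 5 + 6 = 21


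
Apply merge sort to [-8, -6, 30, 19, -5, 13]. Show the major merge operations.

Divide and conquer:
  Merge [-6] + [30] -> [-6, 30]
  Merge [-8] + [-6, 30] -> [-8, -6, 30]
  Merge [-5] + [13] -> [-5, 13]
  Merge [19] + [-5, 13] -> [-5, 13, 19]
  Merge [-8, -6, 30] + [-5, 13, 19] -> [-8, -6, -5, 13, 19, 30]


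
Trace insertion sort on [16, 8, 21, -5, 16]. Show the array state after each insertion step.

First element 16 is already 'sorted'
Insert 8: shifted 1 elements -> [8, 16, 21, -5, 16]
Insert 21: shifted 0 elements -> [8, 16, 21, -5, 16]
Insert -5: shifted 3 elements -> [-5, 8, 16, 21, 16]
Insert 16: shifted 1 elements -> [-5, 8, 16, 16, 21]


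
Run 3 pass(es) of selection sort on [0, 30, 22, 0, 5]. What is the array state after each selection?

Pass 1: Select minimum 0 at index 0, swap -> [0, 30, 22, 0, 5]
Pass 2: Select minimum 0 at index 3, swap -> [0, 0, 22, 30, 5]
Pass 3: Select minimum 5 at index 4, swap -> [0, 0, 5, 30, 22]


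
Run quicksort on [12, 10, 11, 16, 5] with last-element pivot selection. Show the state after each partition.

Partition 1: pivot=5 at index 0 -> [5, 10, 11, 16, 12]
Partition 2: pivot=12 at index 3 -> [5, 10, 11, 12, 16]
Partition 3: pivot=11 at index 2 -> [5, 10, 11, 12, 16]


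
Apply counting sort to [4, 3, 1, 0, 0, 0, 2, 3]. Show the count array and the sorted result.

Count array: [3, 1, 1, 2, 1]
(count[i] = number of elements equal to i)
Cumulative count: [3, 4, 5, 7, 8]
Sorted: [0, 0, 0, 1, 2, 3, 3, 4]


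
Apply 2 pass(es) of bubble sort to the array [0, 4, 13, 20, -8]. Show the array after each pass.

After pass 1: [0, 4, 13, -8, 20] (1 swaps)
After pass 2: [0, 4, -8, 13, 20] (1 swaps)
Total swaps: 2


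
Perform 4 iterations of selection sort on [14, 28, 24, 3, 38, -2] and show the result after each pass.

Pass 1: Select minimum -2 at index 5, swap -> [-2, 28, 24, 3, 38, 14]
Pass 2: Select minimum 3 at index 3, swap -> [-2, 3, 24, 28, 38, 14]
Pass 3: Select minimum 14 at index 5, swap -> [-2, 3, 14, 28, 38, 24]
Pass 4: Select minimum 24 at index 5, swap -> [-2, 3, 14, 24, 38, 28]


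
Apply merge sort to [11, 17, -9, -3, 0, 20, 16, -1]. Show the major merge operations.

Divide and conquer:
  Merge [11] + [17] -> [11, 17]
  Merge [-9] + [-3] -> [-9, -3]
  Merge [11, 17] + [-9, -3] -> [-9, -3, 11, 17]
  Merge [0] + [20] -> [0, 20]
  Merge [16] + [-1] -> [-1, 16]
  Merge [0, 20] + [-1, 16] -> [-1, 0, 16, 20]
  Merge [-9, -3, 11, 17] + [-1, 0, 16, 20] -> [-9, -3, -1, 0, 11, 16, 17, 20]


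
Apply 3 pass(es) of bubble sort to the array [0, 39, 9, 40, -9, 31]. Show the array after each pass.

After pass 1: [0, 9, 39, -9, 31, 40] (3 swaps)
After pass 2: [0, 9, -9, 31, 39, 40] (2 swaps)
After pass 3: [0, -9, 9, 31, 39, 40] (1 swaps)
Total swaps: 6


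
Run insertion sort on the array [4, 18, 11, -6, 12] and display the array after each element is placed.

First element 4 is already 'sorted'
Insert 18: shifted 0 elements -> [4, 18, 11, -6, 12]
Insert 11: shifted 1 elements -> [4, 11, 18, -6, 12]
Insert -6: shifted 3 elements -> [-6, 4, 11, 18, 12]
Insert 12: shifted 1 elements -> [-6, 4, 11, 12, 18]


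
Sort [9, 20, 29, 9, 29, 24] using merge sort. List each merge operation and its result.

Divide and conquer:
  Merge [20] + [29] -> [20, 29]
  Merge [9] + [20, 29] -> [9, 20, 29]
  Merge [29] + [24] -> [24, 29]
  Merge [9] + [24, 29] -> [9, 24, 29]
  Merge [9, 20, 29] + [9, 24, 29] -> [9, 9, 20, 24, 29, 29]


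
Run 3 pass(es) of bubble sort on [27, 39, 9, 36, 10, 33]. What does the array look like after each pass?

After pass 1: [27, 9, 36, 10, 33, 39] (4 swaps)
After pass 2: [9, 27, 10, 33, 36, 39] (3 swaps)
After pass 3: [9, 10, 27, 33, 36, 39] (1 swaps)
Total swaps: 8


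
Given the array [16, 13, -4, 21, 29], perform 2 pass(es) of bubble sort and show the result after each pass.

After pass 1: [13, -4, 16, 21, 29] (2 swaps)
After pass 2: [-4, 13, 16, 21, 29] (1 swaps)
Total swaps: 3


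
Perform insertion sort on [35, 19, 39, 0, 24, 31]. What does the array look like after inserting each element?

First element 35 is already 'sorted'
Insert 19: shifted 1 elements -> [19, 35, 39, 0, 24, 31]
Insert 39: shifted 0 elements -> [19, 35, 39, 0, 24, 31]
Insert 0: shifted 3 elements -> [0, 19, 35, 39, 24, 31]
Insert 24: shifted 2 elements -> [0, 19, 24, 35, 39, 31]
Insert 31: shifted 2 elements -> [0, 19, 24, 31, 35, 39]


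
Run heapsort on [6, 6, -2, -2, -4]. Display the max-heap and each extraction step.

Build heap: [6, 6, -2, -2, -4]
Extract 6: [6, -2, -2, -4, 6]
Extract 6: [-2, -4, -2, 6, 6]
Extract -2: [-2, -4, -2, 6, 6]
Extract -2: [-4, -2, -2, 6, 6]


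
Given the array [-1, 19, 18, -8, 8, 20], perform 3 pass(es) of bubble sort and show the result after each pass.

After pass 1: [-1, 18, -8, 8, 19, 20] (3 swaps)
After pass 2: [-1, -8, 8, 18, 19, 20] (2 swaps)
After pass 3: [-8, -1, 8, 18, 19, 20] (1 swaps)
Total swaps: 6


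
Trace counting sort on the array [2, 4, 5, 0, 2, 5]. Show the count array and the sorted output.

Count array: [1, 0, 2, 0, 1, 2]
(count[i] = number of elements equal to i)
Cumulative count: [1, 1, 3, 3, 4, 6]
Sorted: [0, 2, 2, 4, 5, 5]


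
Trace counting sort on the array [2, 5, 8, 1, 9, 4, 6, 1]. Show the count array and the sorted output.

Count array: [0, 2, 1, 0, 1, 1, 1, 0, 1, 1]
(count[i] = number of elements equal to i)
Cumulative count: [0, 2, 3, 3, 4, 5, 6, 6, 7, 8]
Sorted: [1, 1, 2, 4, 5, 6, 8, 9]


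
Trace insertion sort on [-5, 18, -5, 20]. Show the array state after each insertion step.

First element -5 is already 'sorted'
Insert 18: shifted 0 elements -> [-5, 18, -5, 20]
Insert -5: shifted 1 elements -> [-5, -5, 18, 20]
Insert 20: shifted 0 elements -> [-5, -5, 18, 20]


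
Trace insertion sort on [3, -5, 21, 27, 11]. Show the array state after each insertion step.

First element 3 is already 'sorted'
Insert -5: shifted 1 elements -> [-5, 3, 21, 27, 11]
Insert 21: shifted 0 elements -> [-5, 3, 21, 27, 11]
Insert 27: shifted 0 elements -> [-5, 3, 21, 27, 11]
Insert 11: shifted 2 elements -> [-5, 3, 11, 21, 27]


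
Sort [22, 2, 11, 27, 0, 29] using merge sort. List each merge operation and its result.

Divide and conquer:
  Merge [2] + [11] -> [2, 11]
  Merge [22] + [2, 11] -> [2, 11, 22]
  Merge [0] + [29] -> [0, 29]
  Merge [27] + [0, 29] -> [0, 27, 29]
  Merge [2, 11, 22] + [0, 27, 29] -> [0, 2, 11, 22, 27, 29]


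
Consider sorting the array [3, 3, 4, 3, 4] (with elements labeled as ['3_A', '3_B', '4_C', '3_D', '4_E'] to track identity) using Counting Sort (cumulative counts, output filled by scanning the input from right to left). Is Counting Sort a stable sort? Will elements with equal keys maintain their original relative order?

Trace Counting Sort on the labeled array (the key is the number; the letter only tracks identity):
  Counts for values 0..4: [0, 0, 0, 3, 2]
  Cumulative counts: [0, 0, 0, 3, 5]
  Scan right to left: place 4_E at output index 4
  Scan right to left: place 3_D at output index 2
  Scan right to left: place 4_C at output index 3
  Scan right to left: place 3_B at output index 1
  Scan right to left: place 3_A at output index 0
  Output: [3_A, 3_B, 3_D, 4_C, 4_E]
Equal keys:
  value 3: originally 3_A, 3_B, 3_D; after sorting 3_A, 3_B, 3_D -> order preserved
  value 4: originally 4_C, 4_E; after sorting 4_C, 4_E -> order preserved
All equal keys kept their original relative order. Counting Sort is stable: scanning the input right to left with decreasing cumulative counts places later duplicates at later output positions.
Answer: Stable


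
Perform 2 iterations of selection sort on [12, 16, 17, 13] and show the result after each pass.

Pass 1: Select minimum 12 at index 0, swap -> [12, 16, 17, 13]
Pass 2: Select minimum 13 at index 3, swap -> [12, 13, 17, 16]


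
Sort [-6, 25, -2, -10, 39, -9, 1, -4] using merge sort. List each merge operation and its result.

Divide and conquer:
  Merge [-6] + [25] -> [-6, 25]
  Merge [-2] + [-10] -> [-10, -2]
  Merge [-6, 25] + [-10, -2] -> [-10, -6, -2, 25]
  Merge [39] + [-9] -> [-9, 39]
  Merge [1] + [-4] -> [-4, 1]
  Merge [-9, 39] + [-4, 1] -> [-9, -4, 1, 39]
  Merge [-10, -6, -2, 25] + [-9, -4, 1, 39] -> [-10, -9, -6, -4, -2, 1, 25, 39]


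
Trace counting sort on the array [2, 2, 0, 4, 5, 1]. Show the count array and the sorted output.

Count array: [1, 1, 2, 0, 1, 1]
(count[i] = number of elements equal to i)
Cumulative count: [1, 2, 4, 4, 5, 6]
Sorted: [0, 1, 2, 2, 4, 5]


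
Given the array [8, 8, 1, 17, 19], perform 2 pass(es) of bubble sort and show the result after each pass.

After pass 1: [8, 1, 8, 17, 19] (1 swaps)
After pass 2: [1, 8, 8, 17, 19] (1 swaps)
Total swaps: 2


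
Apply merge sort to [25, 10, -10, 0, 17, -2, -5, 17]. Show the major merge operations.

Divide and conquer:
  Merge [25] + [10] -> [10, 25]
  Merge [-10] + [0] -> [-10, 0]
  Merge [10, 25] + [-10, 0] -> [-10, 0, 10, 25]
  Merge [17] + [-2] -> [-2, 17]
  Merge [-5] + [17] -> [-5, 17]
  Merge [-2, 17] + [-5, 17] -> [-5, -2, 17, 17]
  Merge [-10, 0, 10, 25] + [-5, -2, 17, 17] -> [-10, -5, -2, 0, 10, 17, 17, 25]


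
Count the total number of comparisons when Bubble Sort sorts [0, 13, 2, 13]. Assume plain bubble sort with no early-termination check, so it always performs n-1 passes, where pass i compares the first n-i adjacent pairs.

Pass 1: compare adjacent pairs (0,1)..(2,3) = 3 comparison(s), 1 swap(s) -> [0, 2, 13, 13]
Pass 2: compare adjacent pairs (0,1)..(1,2) = 2 comparison(s), 0 swap(s) -> [0, 2, 13, 13]
Pass 3: compare adjacent pairs (0,1)..(0,1) = 1 comparison(s), 0 swap(s) -> [0, 2, 13, 13]
Total comparisons: 3 + 2 + 1 = 6


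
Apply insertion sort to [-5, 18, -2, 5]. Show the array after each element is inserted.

First element -5 is already 'sorted'
Insert 18: shifted 0 elements -> [-5, 18, -2, 5]
Insert -2: shifted 1 elements -> [-5, -2, 18, 5]
Insert 5: shifted 1 elements -> [-5, -2, 5, 18]


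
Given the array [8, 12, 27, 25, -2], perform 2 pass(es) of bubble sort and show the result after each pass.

After pass 1: [8, 12, 25, -2, 27] (2 swaps)
After pass 2: [8, 12, -2, 25, 27] (1 swaps)
Total swaps: 3


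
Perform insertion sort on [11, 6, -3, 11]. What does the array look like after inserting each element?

First element 11 is already 'sorted'
Insert 6: shifted 1 elements -> [6, 11, -3, 11]
Insert -3: shifted 2 elements -> [-3, 6, 11, 11]
Insert 11: shifted 0 elements -> [-3, 6, 11, 11]


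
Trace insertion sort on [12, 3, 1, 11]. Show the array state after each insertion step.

First element 12 is already 'sorted'
Insert 3: shifted 1 elements -> [3, 12, 1, 11]
Insert 1: shifted 2 elements -> [1, 3, 12, 11]
Insert 11: shifted 1 elements -> [1, 3, 11, 12]


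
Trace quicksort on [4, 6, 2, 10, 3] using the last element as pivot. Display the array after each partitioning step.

Partition 1: pivot=3 at index 1 -> [2, 3, 4, 10, 6]
Partition 2: pivot=6 at index 3 -> [2, 3, 4, 6, 10]


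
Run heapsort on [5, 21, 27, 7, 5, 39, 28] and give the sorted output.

Build heap: [39, 21, 28, 7, 5, 27, 5]
Extract 39: [28, 21, 27, 7, 5, 5, 39]
Extract 28: [27, 21, 5, 7, 5, 28, 39]
Extract 27: [21, 7, 5, 5, 27, 28, 39]
Extract 21: [7, 5, 5, 21, 27, 28, 39]
Extract 7: [5, 5, 7, 21, 27, 28, 39]
Extract 5: [5, 5, 7, 21, 27, 28, 39]


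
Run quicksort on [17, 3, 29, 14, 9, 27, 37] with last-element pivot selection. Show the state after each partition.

Partition 1: pivot=37 at index 6 -> [17, 3, 29, 14, 9, 27, 37]
Partition 2: pivot=27 at index 4 -> [17, 3, 14, 9, 27, 29, 37]
Partition 3: pivot=9 at index 1 -> [3, 9, 14, 17, 27, 29, 37]
Partition 4: pivot=17 at index 3 -> [3, 9, 14, 17, 27, 29, 37]


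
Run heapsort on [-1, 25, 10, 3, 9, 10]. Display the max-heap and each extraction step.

Build heap: [25, 9, 10, 3, -1, 10]
Extract 25: [10, 9, 10, 3, -1, 25]
Extract 10: [10, 9, -1, 3, 10, 25]
Extract 10: [9, 3, -1, 10, 10, 25]
Extract 9: [3, -1, 9, 10, 10, 25]
Extract 3: [-1, 3, 9, 10, 10, 25]


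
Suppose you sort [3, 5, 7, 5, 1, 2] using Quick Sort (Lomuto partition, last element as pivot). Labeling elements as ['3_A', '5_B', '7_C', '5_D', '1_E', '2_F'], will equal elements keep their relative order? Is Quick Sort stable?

Trace Quick Sort on the labeled array (the key is the number; the letter only tracks identity):
  Partition indices 0..5 around pivot 2_F -> [1_E, 2_F, 7_C, 5_D, 3_A, 5_B]
  Partition indices 2..5 around pivot 5_B -> [1_E, 2_F, 5_D, 3_A, 5_B, 7_C]
  Partition indices 2..3 around pivot 3_A -> [1_E, 2_F, 3_A, 5_D, 5_B, 7_C]
Final order: [1_E, 2_F, 3_A, 5_D, 5_B, 7_C]
Equal keys:
  value 5: originally 5_B, 5_D; after sorting 5_D, 5_B -> order changed
Equal keys were reordered, so Quick Sort is not stable: partition swaps elements across long distances and can reorder equal keys. (One such input is enough; an unstable sort may happen to preserve order on other inputs, but it gives no guarantee.)
Answer: Not stable


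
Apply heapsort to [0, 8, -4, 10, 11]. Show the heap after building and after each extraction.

Build heap: [11, 10, -4, 0, 8]
Extract 11: [10, 8, -4, 0, 11]
Extract 10: [8, 0, -4, 10, 11]
Extract 8: [0, -4, 8, 10, 11]
Extract 0: [-4, 0, 8, 10, 11]


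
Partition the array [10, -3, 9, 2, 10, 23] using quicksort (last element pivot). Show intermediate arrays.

Partition 1: pivot=23 at index 5 -> [10, -3, 9, 2, 10, 23]
Partition 2: pivot=10 at index 4 -> [10, -3, 9, 2, 10, 23]
Partition 3: pivot=2 at index 1 -> [-3, 2, 9, 10, 10, 23]
Partition 4: pivot=10 at index 3 -> [-3, 2, 9, 10, 10, 23]


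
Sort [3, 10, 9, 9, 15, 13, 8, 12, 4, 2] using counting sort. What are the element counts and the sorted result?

Count array: [0, 0, 1, 1, 1, 0, 0, 0, 1, 2, 1, 0, 1, 1, 0, 1]
(count[i] = number of elements equal to i)
Cumulative count: [0, 0, 1, 2, 3, 3, 3, 3, 4, 6, 7, 7, 8, 9, 9, 10]
Sorted: [2, 3, 4, 8, 9, 9, 10, 12, 13, 15]


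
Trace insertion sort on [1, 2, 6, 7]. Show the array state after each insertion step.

First element 1 is already 'sorted'
Insert 2: shifted 0 elements -> [1, 2, 6, 7]
Insert 6: shifted 0 elements -> [1, 2, 6, 7]
Insert 7: shifted 0 elements -> [1, 2, 6, 7]


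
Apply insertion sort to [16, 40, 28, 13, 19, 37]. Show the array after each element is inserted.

First element 16 is already 'sorted'
Insert 40: shifted 0 elements -> [16, 40, 28, 13, 19, 37]
Insert 28: shifted 1 elements -> [16, 28, 40, 13, 19, 37]
Insert 13: shifted 3 elements -> [13, 16, 28, 40, 19, 37]
Insert 19: shifted 2 elements -> [13, 16, 19, 28, 40, 37]
Insert 37: shifted 1 elements -> [13, 16, 19, 28, 37, 40]


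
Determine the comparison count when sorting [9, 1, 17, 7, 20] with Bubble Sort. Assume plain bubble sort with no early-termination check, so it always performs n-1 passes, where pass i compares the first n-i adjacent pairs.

Pass 1: compare adjacent pairs (0,1)..(3,4) = 4 comparison(s), 2 swap(s) -> [1, 9, 7, 17, 20]
Pass 2: compare adjacent pairs (0,1)..(2,3) = 3 comparison(s), 1 swap(s) -> [1, 7, 9, 17, 20]
Pass 3: compare adjacent pairs (0,1)..(1,2) = 2 comparison(s), 0 swap(s) -> [1, 7, 9, 17, 20]
Pass 4: compare adjacent pairs (0,1)..(0,1) = 1 comparison(s), 0 swap(s) -> [1, 7, 9, 17, 20]
Total comparisons: 4 + 3 + 2 + 1 = 10


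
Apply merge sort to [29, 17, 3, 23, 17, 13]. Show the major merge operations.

Divide and conquer:
  Merge [17] + [3] -> [3, 17]
  Merge [29] + [3, 17] -> [3, 17, 29]
  Merge [17] + [13] -> [13, 17]
  Merge [23] + [13, 17] -> [13, 17, 23]
  Merge [3, 17, 29] + [13, 17, 23] -> [3, 13, 17, 17, 23, 29]


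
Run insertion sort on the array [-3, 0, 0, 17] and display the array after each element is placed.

First element -3 is already 'sorted'
Insert 0: shifted 0 elements -> [-3, 0, 0, 17]
Insert 0: shifted 0 elements -> [-3, 0, 0, 17]
Insert 17: shifted 0 elements -> [-3, 0, 0, 17]


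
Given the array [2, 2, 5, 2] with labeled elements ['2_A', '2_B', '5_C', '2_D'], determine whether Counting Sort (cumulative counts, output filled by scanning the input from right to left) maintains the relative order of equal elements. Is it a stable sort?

Trace Counting Sort on the labeled array (the key is the number; the letter only tracks identity):
  Counts for values 0..5: [0, 0, 3, 0, 0, 1]
  Cumulative counts: [0, 0, 3, 3, 3, 4]
  Scan right to left: place 2_D at output index 2
  Scan right to left: place 5_C at output index 3
  Scan right to left: place 2_B at output index 1
  Scan right to left: place 2_A at output index 0
  Output: [2_A, 2_B, 2_D, 5_C]
Equal keys:
  value 2: originally 2_A, 2_B, 2_D; after sorting 2_A, 2_B, 2_D -> order preserved
All equal keys kept their original relative order. Counting Sort is stable: scanning the input right to left with decreasing cumulative counts places later duplicates at later output positions.
Answer: Stable


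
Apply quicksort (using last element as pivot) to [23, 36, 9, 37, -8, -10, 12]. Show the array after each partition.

Partition 1: pivot=12 at index 3 -> [9, -8, -10, 12, 36, 23, 37]
Partition 2: pivot=-10 at index 0 -> [-10, -8, 9, 12, 36, 23, 37]
Partition 3: pivot=9 at index 2 -> [-10, -8, 9, 12, 36, 23, 37]
Partition 4: pivot=37 at index 6 -> [-10, -8, 9, 12, 36, 23, 37]
Partition 5: pivot=23 at index 4 -> [-10, -8, 9, 12, 23, 36, 37]


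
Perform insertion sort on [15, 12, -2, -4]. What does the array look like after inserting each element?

First element 15 is already 'sorted'
Insert 12: shifted 1 elements -> [12, 15, -2, -4]
Insert -2: shifted 2 elements -> [-2, 12, 15, -4]
Insert -4: shifted 3 elements -> [-4, -2, 12, 15]


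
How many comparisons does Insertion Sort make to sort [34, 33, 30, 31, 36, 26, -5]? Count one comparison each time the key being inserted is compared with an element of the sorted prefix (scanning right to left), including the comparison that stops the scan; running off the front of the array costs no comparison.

Insert 33: 34 > 33 (shift), reached front = 1 comparison(s) -> [33, 34, 30, 31, 36, 26, -5]
Insert 30: 34 > 30 (shift), 33 > 30 (shift), reached front = 2 comparison(s) -> [30, 33, 34, 31, 36, 26, -5]
Insert 31: 34 > 31 (shift), 33 > 31 (shift), 30 <= 31 (stop) = 3 comparison(s) -> [30, 31, 33, 34, 36, 26, -5]
Insert 36: 34 <= 36 (stop) = 1 comparison(s) -> [30, 31, 33, 34, 36, 26, -5]
Insert 26: 36 > 26 (shift), 34 > 26 (shift), 33 > 26 (shift), 31 > 26 (shift), 30 > 26 (shift), reached front = 5 comparison(s) -> [26, 30, 31, 33, 34, 36, -5]
Insert -5: 36 > -5 (shift), 34 > -5 (shift), 33 > -5 (shift), 31 > -5 (shift), 30 > -5 (shift), 26 > -5 (shift), reached front = 6 comparison(s) -> [-5, 26, 30, 31, 33, 34, 36]
Total comparisons: 1 + 2 + 3 + 1 + 5 + 6 = 18


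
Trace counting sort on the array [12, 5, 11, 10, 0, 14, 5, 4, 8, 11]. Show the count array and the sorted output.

Count array: [1, 0, 0, 0, 1, 2, 0, 0, 1, 0, 1, 2, 1, 0, 1]
(count[i] = number of elements equal to i)
Cumulative count: [1, 1, 1, 1, 2, 4, 4, 4, 5, 5, 6, 8, 9, 9, 10]
Sorted: [0, 4, 5, 5, 8, 10, 11, 11, 12, 14]


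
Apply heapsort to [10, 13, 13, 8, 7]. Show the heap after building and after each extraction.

Build heap: [13, 10, 13, 8, 7]
Extract 13: [13, 10, 7, 8, 13]
Extract 13: [10, 8, 7, 13, 13]
Extract 10: [8, 7, 10, 13, 13]
Extract 8: [7, 8, 10, 13, 13]


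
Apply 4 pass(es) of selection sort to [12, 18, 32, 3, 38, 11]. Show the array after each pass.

Pass 1: Select minimum 3 at index 3, swap -> [3, 18, 32, 12, 38, 11]
Pass 2: Select minimum 11 at index 5, swap -> [3, 11, 32, 12, 38, 18]
Pass 3: Select minimum 12 at index 3, swap -> [3, 11, 12, 32, 38, 18]
Pass 4: Select minimum 18 at index 5, swap -> [3, 11, 12, 18, 38, 32]


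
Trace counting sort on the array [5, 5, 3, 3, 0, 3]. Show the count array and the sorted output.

Count array: [1, 0, 0, 3, 0, 2]
(count[i] = number of elements equal to i)
Cumulative count: [1, 1, 1, 4, 4, 6]
Sorted: [0, 3, 3, 3, 5, 5]


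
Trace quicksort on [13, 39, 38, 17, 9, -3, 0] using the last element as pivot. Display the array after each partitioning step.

Partition 1: pivot=0 at index 1 -> [-3, 0, 38, 17, 9, 13, 39]
Partition 2: pivot=39 at index 6 -> [-3, 0, 38, 17, 9, 13, 39]
Partition 3: pivot=13 at index 3 -> [-3, 0, 9, 13, 38, 17, 39]
Partition 4: pivot=17 at index 4 -> [-3, 0, 9, 13, 17, 38, 39]


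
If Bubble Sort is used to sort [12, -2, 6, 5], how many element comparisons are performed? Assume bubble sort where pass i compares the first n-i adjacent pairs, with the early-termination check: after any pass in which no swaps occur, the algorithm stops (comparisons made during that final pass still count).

Pass 1: compare adjacent pairs (0,1)..(2,3) = 3 comparison(s), 3 swap(s) -> [-2, 6, 5, 12]
Pass 2: compare adjacent pairs (0,1)..(1,2) = 2 comparison(s), 1 swap(s) -> [-2, 5, 6, 12]
Pass 3: compare adjacent pairs (0,1)..(0,1) = 1 comparison(s), 0 swap(s) -> [-2, 5, 6, 12]
No swaps in this pass, so bubble sort stops here.
Total comparisons: 3 + 2 + 1 = 6


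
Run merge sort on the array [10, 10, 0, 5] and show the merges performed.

Divide and conquer:
  Merge [10] + [10] -> [10, 10]
  Merge [0] + [5] -> [0, 5]
  Merge [10, 10] + [0, 5] -> [0, 5, 10, 10]


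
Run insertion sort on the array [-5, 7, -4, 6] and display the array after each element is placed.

First element -5 is already 'sorted'
Insert 7: shifted 0 elements -> [-5, 7, -4, 6]
Insert -4: shifted 1 elements -> [-5, -4, 7, 6]
Insert 6: shifted 1 elements -> [-5, -4, 6, 7]


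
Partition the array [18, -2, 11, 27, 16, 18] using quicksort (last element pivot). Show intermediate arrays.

Partition 1: pivot=18 at index 4 -> [18, -2, 11, 16, 18, 27]
Partition 2: pivot=16 at index 2 -> [-2, 11, 16, 18, 18, 27]
Partition 3: pivot=11 at index 1 -> [-2, 11, 16, 18, 18, 27]


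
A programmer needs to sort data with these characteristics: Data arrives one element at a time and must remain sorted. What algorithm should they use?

Best choice: Insertion sort
Reason: Insertion sort naturally handles online/streaming input by inserting each new element into sorted position
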